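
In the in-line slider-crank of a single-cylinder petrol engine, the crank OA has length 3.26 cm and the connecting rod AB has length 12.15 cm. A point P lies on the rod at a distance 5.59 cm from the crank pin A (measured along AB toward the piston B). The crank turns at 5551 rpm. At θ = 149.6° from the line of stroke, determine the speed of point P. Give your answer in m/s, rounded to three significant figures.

12.3

ω = 581.3 rad/s.  Crank-pin speed |V_A| = rω = 18.95 m/s, perpendicular to OA.
Rod angle: sinφ = −(r/L) sinθ ⇒ φ = -7.803°; ω_rod = −rω cosθ/√(L²−r²sin²θ) = +135.78 rad/s.
V_P = V_A + ω_rod × AP, with AP = 0.0559 m along the rod.
Components: V_Px = −rω sinθ − a·ω_rod·sinφ = -8.5589 m/s;  V_Py = rω cosθ + a·ω_rod·cosφ = -8.8249 m/s.
|V_P| = √(V_Px² + V_Py²) = 12.294 m/s.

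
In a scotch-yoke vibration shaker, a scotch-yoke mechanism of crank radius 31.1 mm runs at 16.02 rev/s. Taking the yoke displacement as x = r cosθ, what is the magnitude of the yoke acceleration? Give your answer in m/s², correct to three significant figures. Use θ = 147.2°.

ω = 100.7 rad/s (from 16.02 rev/s).
x = r cosθ ⇒ ẍ = −rω² cosθ (ω constant).
|a| = rω²|cosθ| = 0.0311·(100.7)²·|cos 147.2°| = 264.86 m/s².

265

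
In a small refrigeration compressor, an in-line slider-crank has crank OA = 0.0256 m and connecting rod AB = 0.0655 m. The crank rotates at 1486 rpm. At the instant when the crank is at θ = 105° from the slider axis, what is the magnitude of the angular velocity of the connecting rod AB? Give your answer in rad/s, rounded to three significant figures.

17.0

ω = 155.6 rad/s (converted from 1486 rpm).
The rod makes angle φ with the slider axis where L sinφ = r sinθ; differentiating, L cosφ·φ̇ = r ω cosθ.
L cosφ = √(L² − r² sin²θ) = 0.060653 m.
|ω_rod| = r ω |cosθ| / √(L² − r² sin²θ) = 0.0256·155.6·0.25882/0.060653 = 16.999 rad/s.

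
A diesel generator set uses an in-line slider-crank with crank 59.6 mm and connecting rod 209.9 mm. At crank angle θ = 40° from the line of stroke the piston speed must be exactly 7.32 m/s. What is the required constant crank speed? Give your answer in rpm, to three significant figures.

For an in-line slider-crank, |v_piston| = rω|sinθ|·[1 + r cosθ/√(L² − r² sin²θ)].
With r = 0.0596 m, L = 0.2099 m, θ = 40°: the bracketed kinematic factor |dx/dθ| = 0.046786 m.
ω = v/|dx/dθ| = 7.32/0.046786 = 156.46 rad/s.
N = 60ω/(2π) = 1494.1 rpm.

1490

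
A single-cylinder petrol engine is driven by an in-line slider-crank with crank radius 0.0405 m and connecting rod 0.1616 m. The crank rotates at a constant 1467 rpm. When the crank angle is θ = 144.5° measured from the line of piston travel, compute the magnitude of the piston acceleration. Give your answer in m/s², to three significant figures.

696

ω = 2π·1467/60 = 153.6 rad/s
x(θ) = r cosθ + √(L² − r² sin²θ); with ω constant, a = ω²·d²x/dθ².
d²x/dθ² = −r cosθ − r²(cos2θ)/√u − r⁴ sin²2θ/(4u^{3/2}),  u = L² − r² sin²θ = 0.0255614 m².
Substituting r = 0.0405 m, L = 0.1616 m, θ = 144.5°: d²x/dθ² = +0.029484 m.
a = ω²·d²x/dθ² = (153.6)²·(+0.029484) = +695.84 m/s²;  |a| = 695.84 m/s².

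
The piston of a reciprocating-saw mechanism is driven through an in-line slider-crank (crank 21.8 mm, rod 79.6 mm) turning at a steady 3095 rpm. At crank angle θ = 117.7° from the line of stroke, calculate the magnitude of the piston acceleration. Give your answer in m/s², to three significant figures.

1420

ω = 2π·3095/60 = 324.1 rad/s
x(θ) = r cosθ + √(L² − r² sin²θ); with ω constant, a = ω²·d²x/dθ².
d²x/dθ² = −r cosθ − r²(cos2θ)/√u − r⁴ sin²2θ/(4u^{3/2}),  u = L² − r² sin²θ = 0.00596361 m².
Substituting r = 0.0218 m, L = 0.0796 m, θ = 117.7°: d²x/dθ² = +0.013545 m.
a = ω²·d²x/dθ² = (324.1)²·(+0.013545) = +1422.8 m/s²;  |a| = 1422.8 m/s².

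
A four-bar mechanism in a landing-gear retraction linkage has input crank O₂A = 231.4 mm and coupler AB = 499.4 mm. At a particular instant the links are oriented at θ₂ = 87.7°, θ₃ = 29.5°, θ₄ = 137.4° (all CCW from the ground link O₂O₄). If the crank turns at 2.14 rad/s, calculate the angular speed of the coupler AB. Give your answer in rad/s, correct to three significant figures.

0.795

ω₂ = 2.14 rad/s
Differentiating the loop-closure r₂e^{iθ₂}+r₃e^{iθ₃}=r₁+r₄e^{iθ₄} gives r₂ω₂e^{iθ₂}+r₃ω₃e^{iθ₃}=r₄ω₄e^{iθ₄}.
Eliminating the other unknown: ω₃ = r₂ω₂ sin(θ₄−θ₂) / [r₃ sin(θ₃−θ₄)].
Numerator sine = +0.76267; denominator sine = -0.95159.
Result = 0.2314·2.14·(+0.76267) / (0.4994·(-0.95159)) = -0.79472 rad/s; magnitude 0.79472 rad/s.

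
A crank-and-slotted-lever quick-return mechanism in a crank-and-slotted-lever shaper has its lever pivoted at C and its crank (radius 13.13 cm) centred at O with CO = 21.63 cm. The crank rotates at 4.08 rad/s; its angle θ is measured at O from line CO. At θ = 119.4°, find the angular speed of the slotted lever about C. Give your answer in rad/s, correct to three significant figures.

ω = 4.08 rad/s
Crank pin A relative to C: A = (d + r cosθ, r sinθ); lever angle φ = atan2(r sinθ, d + r cosθ).
Differentiating tanφ: φ̇ = rω(d cosθ + r)/(d² + r² + 2dr cosθ).
d² + r² + 2dr cosθ = |CA|² = 0.0361419 m²;  d cosθ + r = +0.025118 m.
|ω_lever| = |0.1313·4.08·+0.025118| / 0.0361419 = 0.3723 rad/s.

0.372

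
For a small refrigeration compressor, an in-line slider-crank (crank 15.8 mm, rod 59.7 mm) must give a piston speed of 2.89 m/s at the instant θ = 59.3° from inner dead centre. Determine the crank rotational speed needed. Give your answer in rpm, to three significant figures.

1780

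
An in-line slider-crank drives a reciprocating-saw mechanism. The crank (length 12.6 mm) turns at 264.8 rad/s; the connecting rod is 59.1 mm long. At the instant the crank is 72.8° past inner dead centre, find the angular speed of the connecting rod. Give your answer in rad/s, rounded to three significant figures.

ω = 264.8 rad/s
The rod makes angle φ with the slider axis where L sinφ = r sinθ; differentiating, L cosφ·φ̇ = r ω cosθ.
L cosφ = √(L² − r² sin²θ) = 0.057861 m.
|ω_rod| = r ω |cosθ| / √(L² − r² sin²θ) = 0.0126·264.8·0.29571/0.057861 = 17.052 rad/s.

17.1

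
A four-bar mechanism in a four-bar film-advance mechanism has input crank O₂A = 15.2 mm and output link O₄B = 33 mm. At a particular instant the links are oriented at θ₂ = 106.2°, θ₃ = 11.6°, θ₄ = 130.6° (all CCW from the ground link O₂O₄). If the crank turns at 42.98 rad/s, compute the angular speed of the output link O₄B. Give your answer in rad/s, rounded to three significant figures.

22.6

ω₂ = 42.98 rad/s
Differentiating the loop-closure r₂e^{iθ₂}+r₃e^{iθ₃}=r₁+r₄e^{iθ₄} gives r₂ω₂e^{iθ₂}+r₃ω₃e^{iθ₃}=r₄ω₄e^{iθ₄}.
Eliminating the other unknown: ω₄ = r₂ω₂ sin(θ₂−θ₃) / [r₄ sin(θ₄−θ₃)].
Numerator sine = +0.99678; denominator sine = +0.87462.
Result = 0.0152·42.98·(+0.99678) / (0.033·(+0.87462)) = +22.562 rad/s; magnitude 22.562 rad/s.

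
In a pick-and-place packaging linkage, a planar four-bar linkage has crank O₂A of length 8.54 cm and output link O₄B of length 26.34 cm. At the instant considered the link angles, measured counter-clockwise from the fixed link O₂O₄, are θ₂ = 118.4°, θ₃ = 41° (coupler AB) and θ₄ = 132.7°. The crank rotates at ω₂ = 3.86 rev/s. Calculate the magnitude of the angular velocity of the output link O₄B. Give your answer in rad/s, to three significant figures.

7.68

ω₂ = 24.25 rad/s (from 3.86 rev/s).
Differentiating the loop-closure r₂e^{iθ₂}+r₃e^{iθ₃}=r₁+r₄e^{iθ₄} gives r₂ω₂e^{iθ₂}+r₃ω₃e^{iθ₃}=r₄ω₄e^{iθ₄}.
Eliminating the other unknown: ω₄ = r₂ω₂ sin(θ₂−θ₃) / [r₄ sin(θ₄−θ₃)].
Numerator sine = +0.97592; denominator sine = +0.99956.
Result = 0.0854·24.25·(+0.97592) / (0.2634·(+0.99956)) = +7.6774 rad/s; magnitude 7.6774 rad/s.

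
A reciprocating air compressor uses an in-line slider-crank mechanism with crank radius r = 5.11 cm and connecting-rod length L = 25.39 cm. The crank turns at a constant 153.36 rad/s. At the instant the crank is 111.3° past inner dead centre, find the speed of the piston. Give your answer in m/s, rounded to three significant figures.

6.76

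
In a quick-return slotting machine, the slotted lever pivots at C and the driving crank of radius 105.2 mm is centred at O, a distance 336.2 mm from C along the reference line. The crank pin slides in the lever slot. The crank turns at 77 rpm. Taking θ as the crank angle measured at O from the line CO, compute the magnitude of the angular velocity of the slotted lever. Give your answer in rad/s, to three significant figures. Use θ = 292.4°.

1.31

ω = 8.063 rad/s (from 77 rpm).
Crank pin A relative to C: A = (d + r cosθ, r sinθ); lever angle φ = atan2(r sinθ, d + r cosθ).
Differentiating tanφ: φ̇ = rω(d cosθ + r)/(d² + r² + 2dr cosθ).
d² + r² + 2dr cosθ = |CA|² = 0.151053 m²;  d cosθ + r = +0.23332 m.
|ω_lever| = |0.1052·8.063·+0.23332| / 0.151053 = 1.3102 rad/s.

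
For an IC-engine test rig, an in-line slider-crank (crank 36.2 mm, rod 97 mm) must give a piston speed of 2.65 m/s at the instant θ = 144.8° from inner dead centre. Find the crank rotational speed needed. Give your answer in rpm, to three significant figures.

1760

For an in-line slider-crank, |v_piston| = rω|sinθ|·[1 + r cosθ/√(L² − r² sin²θ)].
With r = 0.0362 m, L = 0.097 m, θ = 144.8°: the bracketed kinematic factor |dx/dθ| = 0.014351 m.
ω = v/|dx/dθ| = 2.65/0.014351 = 184.66 rad/s.
N = 60ω/(2π) = 1763.4 rpm.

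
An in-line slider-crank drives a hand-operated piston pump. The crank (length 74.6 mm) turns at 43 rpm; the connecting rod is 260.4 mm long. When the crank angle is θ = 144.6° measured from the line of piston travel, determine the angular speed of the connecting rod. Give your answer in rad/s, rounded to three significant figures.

1.07

ω = 4.503 rad/s (converted from 43 rpm).
The rod makes angle φ with the slider axis where L sinφ = r sinθ; differentiating, L cosφ·φ̇ = r ω cosθ.
L cosφ = √(L² − r² sin²θ) = 0.25679 m.
|ω_rod| = r ω |cosθ| / √(L² − r² sin²θ) = 0.0746·4.503·0.81513/0.25679 = 1.0663 rad/s.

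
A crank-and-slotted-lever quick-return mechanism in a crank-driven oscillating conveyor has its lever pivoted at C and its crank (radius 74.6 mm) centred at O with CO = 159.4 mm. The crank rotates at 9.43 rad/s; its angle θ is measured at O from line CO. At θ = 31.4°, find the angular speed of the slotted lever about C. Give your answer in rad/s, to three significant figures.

2.89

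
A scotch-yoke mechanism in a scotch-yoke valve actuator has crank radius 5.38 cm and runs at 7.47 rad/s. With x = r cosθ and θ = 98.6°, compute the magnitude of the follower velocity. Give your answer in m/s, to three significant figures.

ω = 7.47 rad/s
x = r cosθ ⇒ ẋ = −rω sinθ.
|v| = rω|sinθ| = 0.0538·7.47·|sin 98.6°| = 0.39737 m/s.

0.397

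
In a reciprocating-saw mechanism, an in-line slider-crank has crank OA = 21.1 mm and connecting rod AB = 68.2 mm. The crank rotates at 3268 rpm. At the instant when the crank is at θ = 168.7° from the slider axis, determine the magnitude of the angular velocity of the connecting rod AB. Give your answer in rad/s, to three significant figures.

ω = 342.2 rad/s (converted from 3268 rpm).
The rod makes angle φ with the slider axis where L sinφ = r sinθ; differentiating, L cosφ·φ̇ = r ω cosθ.
L cosφ = √(L² − r² sin²θ) = 0.068075 m.
|ω_rod| = r ω |cosθ| / √(L² − r² sin²θ) = 0.0211·342.2·0.98061/0.068075 = 104.02 rad/s.

104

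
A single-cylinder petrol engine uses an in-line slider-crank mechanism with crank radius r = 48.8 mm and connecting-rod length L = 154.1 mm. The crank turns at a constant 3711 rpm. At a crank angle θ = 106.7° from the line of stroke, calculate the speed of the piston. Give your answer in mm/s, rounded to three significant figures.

ω = 2π·3711/60 = 388.6 rad/s
For an in-line slider-crank, x = r cosθ + √(L² − r² sin²θ), so v = −rω sinθ·[1 + r cosθ/√(L² − r² sin²θ)].
With r = 0.0488 m, L = 0.1541 m, θ = 106.7°: √(L² − r² sin²θ) = 0.14684 m.
v = −0.0488·388.6·0.95782·[1 + 0.0488·-0.28736/0.14684] = -16.43 m/s.
|v| = 16.43 m/s = 16430 mm/s.

16400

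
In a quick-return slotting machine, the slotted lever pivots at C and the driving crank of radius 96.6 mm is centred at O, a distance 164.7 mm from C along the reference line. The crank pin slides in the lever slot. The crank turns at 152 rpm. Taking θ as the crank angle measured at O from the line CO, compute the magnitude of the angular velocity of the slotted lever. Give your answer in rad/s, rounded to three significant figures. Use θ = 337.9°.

5.81

ω = 15.92 rad/s (from 152 rpm).
Crank pin A relative to C: A = (d + r cosθ, r sinθ); lever angle φ = atan2(r sinθ, d + r cosθ).
Differentiating tanφ: φ̇ = rω(d cosθ + r)/(d² + r² + 2dr cosθ).
d² + r² + 2dr cosθ = |CA|² = 0.0659398 m²;  d cosθ + r = +0.2492 m.
|ω_lever| = |0.0966·15.92·+0.2492| / 0.0659398 = 5.811 rad/s.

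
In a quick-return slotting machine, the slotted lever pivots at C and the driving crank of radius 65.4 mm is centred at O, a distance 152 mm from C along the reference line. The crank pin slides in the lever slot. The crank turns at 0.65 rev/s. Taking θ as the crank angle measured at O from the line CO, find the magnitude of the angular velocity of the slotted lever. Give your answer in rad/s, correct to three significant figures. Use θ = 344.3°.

ω = 4.084 rad/s (from 0.65 rev/s).
Crank pin A relative to C: A = (d + r cosθ, r sinθ); lever angle φ = atan2(r sinθ, d + r cosθ).
Differentiating tanφ: φ̇ = rω(d cosθ + r)/(d² + r² + 2dr cosθ).
d² + r² + 2dr cosθ = |CA|² = 0.046521 m²;  d cosθ + r = +0.21173 m.
|ω_lever| = |0.0654·4.084·+0.21173| / 0.046521 = 1.2156 rad/s.

1.22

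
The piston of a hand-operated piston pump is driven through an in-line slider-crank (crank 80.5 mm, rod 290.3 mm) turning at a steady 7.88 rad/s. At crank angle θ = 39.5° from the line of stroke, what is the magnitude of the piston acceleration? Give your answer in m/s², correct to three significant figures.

4.15

ω = 7.88 rad/s
x(θ) = r cosθ + √(L² − r² sin²θ); with ω constant, a = ω²·d²x/dθ².
d²x/dθ² = −r cosθ − r²(cos2θ)/√u − r⁴ sin²2θ/(4u^{3/2}),  u = L² − r² sin²θ = 0.0816522 m².
Substituting r = 0.0805 m, L = 0.2903 m, θ = 39.5°: d²x/dθ² = -0.066877 m.
a = ω²·d²x/dθ² = (7.88)²·(-0.066877) = -4.1527 m/s²;  |a| = 4.1527 m/s².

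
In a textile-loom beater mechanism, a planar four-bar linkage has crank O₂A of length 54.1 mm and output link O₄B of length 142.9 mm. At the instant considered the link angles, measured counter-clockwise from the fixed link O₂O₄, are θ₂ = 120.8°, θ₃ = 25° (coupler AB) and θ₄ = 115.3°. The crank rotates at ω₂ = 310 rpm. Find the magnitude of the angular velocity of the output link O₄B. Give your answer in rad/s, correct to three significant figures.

ω₂ = 32.46 rad/s (from 310 rpm).
Differentiating the loop-closure r₂e^{iθ₂}+r₃e^{iθ₃}=r₁+r₄e^{iθ₄} gives r₂ω₂e^{iθ₂}+r₃ω₃e^{iθ₃}=r₄ω₄e^{iθ₄}.
Eliminating the other unknown: ω₄ = r₂ω₂ sin(θ₂−θ₃) / [r₄ sin(θ₄−θ₃)].
Numerator sine = +0.99488; denominator sine = +0.99999.
Result = 0.0541·32.46·(+0.99488) / (0.1429·(+0.99999)) = +12.227 rad/s; magnitude 12.227 rad/s.

12.2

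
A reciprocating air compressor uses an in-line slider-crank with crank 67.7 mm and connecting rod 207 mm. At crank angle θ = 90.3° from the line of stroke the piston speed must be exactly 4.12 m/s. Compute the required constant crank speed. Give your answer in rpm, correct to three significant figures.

582

For an in-line slider-crank, |v_piston| = rω|sinθ|·[1 + r cosθ/√(L² − r² sin²θ)].
With r = 0.0677 m, L = 0.207 m, θ = 90.3°: the bracketed kinematic factor |dx/dθ| = 0.067576 m.
ω = v/|dx/dθ| = 4.12/0.067576 = 60.968 rad/s.
N = 60ω/(2π) = 582.2 rpm.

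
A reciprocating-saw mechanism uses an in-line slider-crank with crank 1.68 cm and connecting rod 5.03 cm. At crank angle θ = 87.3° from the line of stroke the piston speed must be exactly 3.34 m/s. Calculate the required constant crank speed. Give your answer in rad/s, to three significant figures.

For an in-line slider-crank, |v_piston| = rω|sinθ|·[1 + r cosθ/√(L² − r² sin²θ)].
With r = 0.0168 m, L = 0.0503 m, θ = 87.3°: the bracketed kinematic factor |dx/dθ| = 0.017061 m.
ω = v/|dx/dθ| = 3.34/0.017061 = 195.76 rad/s.

196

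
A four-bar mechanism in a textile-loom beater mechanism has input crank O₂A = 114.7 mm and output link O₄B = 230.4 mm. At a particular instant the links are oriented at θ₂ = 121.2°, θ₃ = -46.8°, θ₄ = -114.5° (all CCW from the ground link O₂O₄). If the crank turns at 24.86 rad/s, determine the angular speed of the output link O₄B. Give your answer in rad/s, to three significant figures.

ω₂ = 24.86 rad/s
Differentiating the loop-closure r₂e^{iθ₂}+r₃e^{iθ₃}=r₁+r₄e^{iθ₄} gives r₂ω₂e^{iθ₂}+r₃ω₃e^{iθ₃}=r₄ω₄e^{iθ₄}.
Eliminating the other unknown: ω₄ = r₂ω₂ sin(θ₂−θ₃) / [r₄ sin(θ₄−θ₃)].
Numerator sine = +0.20791; denominator sine = -0.92521.
Result = 0.1147·24.86·(+0.20791) / (0.2304·(-0.92521)) = -2.7811 rad/s; magnitude 2.7811 rad/s.

2.78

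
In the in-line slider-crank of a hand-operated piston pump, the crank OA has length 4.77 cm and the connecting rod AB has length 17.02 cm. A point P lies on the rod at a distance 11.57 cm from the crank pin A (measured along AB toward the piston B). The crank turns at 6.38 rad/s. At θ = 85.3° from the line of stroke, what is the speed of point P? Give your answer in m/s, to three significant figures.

0.308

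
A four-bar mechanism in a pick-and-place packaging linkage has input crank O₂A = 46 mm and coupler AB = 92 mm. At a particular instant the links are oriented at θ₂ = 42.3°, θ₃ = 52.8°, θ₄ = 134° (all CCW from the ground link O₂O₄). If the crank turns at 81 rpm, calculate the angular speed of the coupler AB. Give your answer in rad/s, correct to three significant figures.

ω₂ = 8.482 rad/s (from 81 rpm).
Differentiating the loop-closure r₂e^{iθ₂}+r₃e^{iθ₃}=r₁+r₄e^{iθ₄} gives r₂ω₂e^{iθ₂}+r₃ω₃e^{iθ₃}=r₄ω₄e^{iθ₄}.
Eliminating the other unknown: ω₃ = r₂ω₂ sin(θ₄−θ₂) / [r₃ sin(θ₃−θ₄)].
Numerator sine = +0.99956; denominator sine = -0.98823.
Result = 0.046·8.482·(+0.99956) / (0.092·(-0.98823)) = -4.2898 rad/s; magnitude 4.2898 rad/s.

4.29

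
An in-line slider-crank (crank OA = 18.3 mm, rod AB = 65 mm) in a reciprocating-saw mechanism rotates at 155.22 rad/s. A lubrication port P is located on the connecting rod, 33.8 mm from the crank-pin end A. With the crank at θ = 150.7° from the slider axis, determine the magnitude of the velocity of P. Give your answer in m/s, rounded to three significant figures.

1.70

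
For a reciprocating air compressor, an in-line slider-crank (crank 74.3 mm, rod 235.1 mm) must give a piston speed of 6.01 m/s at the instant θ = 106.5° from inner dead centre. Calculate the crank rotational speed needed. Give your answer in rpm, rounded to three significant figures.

889

For an in-line slider-crank, |v_piston| = rω|sinθ|·[1 + r cosθ/√(L² − r² sin²θ)].
With r = 0.0743 m, L = 0.2351 m, θ = 106.5°: the bracketed kinematic factor |dx/dθ| = 0.06453 m.
ω = v/|dx/dθ| = 6.01/0.06453 = 93.134 rad/s.
N = 60ω/(2π) = 889.37 rpm.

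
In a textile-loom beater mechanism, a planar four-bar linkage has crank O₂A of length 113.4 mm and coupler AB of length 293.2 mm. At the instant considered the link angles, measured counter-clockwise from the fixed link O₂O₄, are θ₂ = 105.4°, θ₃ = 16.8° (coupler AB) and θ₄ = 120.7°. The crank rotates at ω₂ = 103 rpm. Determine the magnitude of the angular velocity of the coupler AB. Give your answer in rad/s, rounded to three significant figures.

ω₂ = 10.79 rad/s (from 103 rpm).
Differentiating the loop-closure r₂e^{iθ₂}+r₃e^{iθ₃}=r₁+r₄e^{iθ₄} gives r₂ω₂e^{iθ₂}+r₃ω₃e^{iθ₃}=r₄ω₄e^{iθ₄}.
Eliminating the other unknown: ω₃ = r₂ω₂ sin(θ₄−θ₂) / [r₃ sin(θ₃−θ₄)].
Numerator sine = +0.26387; denominator sine = -0.97072.
Result = 0.1134·10.79·(+0.26387) / (0.2932·(-0.97072)) = -1.134 rad/s; magnitude 1.134 rad/s.

1.13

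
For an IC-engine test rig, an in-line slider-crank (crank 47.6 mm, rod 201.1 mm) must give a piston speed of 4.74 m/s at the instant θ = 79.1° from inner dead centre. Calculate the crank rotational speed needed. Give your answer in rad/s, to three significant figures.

96.9

For an in-line slider-crank, |v_piston| = rω|sinθ|·[1 + r cosθ/√(L² − r² sin²θ)].
With r = 0.0476 m, L = 0.2011 m, θ = 79.1°: the bracketed kinematic factor |dx/dθ| = 0.048892 m.
ω = v/|dx/dθ| = 4.74/0.048892 = 96.948 rad/s.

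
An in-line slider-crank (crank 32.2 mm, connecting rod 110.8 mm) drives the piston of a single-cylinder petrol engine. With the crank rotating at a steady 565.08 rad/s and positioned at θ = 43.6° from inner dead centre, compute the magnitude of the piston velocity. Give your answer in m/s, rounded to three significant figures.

15.2

ω = 565.1 rad/s
For an in-line slider-crank, x = r cosθ + √(L² − r² sin²θ), so v = −rω sinθ·[1 + r cosθ/√(L² − r² sin²θ)].
With r = 0.0322 m, L = 0.1108 m, θ = 43.6°: √(L² − r² sin²θ) = 0.10855 m.
v = −0.0322·565.1·0.68962·[1 + 0.0322·0.72417/0.10855] = -15.243 m/s.
|v| = 15.243 m/s.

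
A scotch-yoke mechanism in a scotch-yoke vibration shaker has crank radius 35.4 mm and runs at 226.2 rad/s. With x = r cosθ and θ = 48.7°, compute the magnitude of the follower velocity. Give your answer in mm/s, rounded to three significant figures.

6020

ω = 226.2 rad/s
x = r cosθ ⇒ ẋ = −rω sinθ.
|v| = rω|sinθ| = 0.0354·226.2·|sin 48.7°| = 6.0157 m/s = 6015.7 mm/s.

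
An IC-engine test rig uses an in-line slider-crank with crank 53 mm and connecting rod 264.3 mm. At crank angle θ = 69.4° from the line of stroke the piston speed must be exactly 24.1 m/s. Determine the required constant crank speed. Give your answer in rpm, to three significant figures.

4330

For an in-line slider-crank, |v_piston| = rω|sinθ|·[1 + r cosθ/√(L² − r² sin²θ)].
With r = 0.053 m, L = 0.2643 m, θ = 69.4°: the bracketed kinematic factor |dx/dθ| = 0.053175 m.
ω = v/|dx/dθ| = 24.1/0.053175 = 453.22 rad/s.
N = 60ω/(2π) = 4328 rpm.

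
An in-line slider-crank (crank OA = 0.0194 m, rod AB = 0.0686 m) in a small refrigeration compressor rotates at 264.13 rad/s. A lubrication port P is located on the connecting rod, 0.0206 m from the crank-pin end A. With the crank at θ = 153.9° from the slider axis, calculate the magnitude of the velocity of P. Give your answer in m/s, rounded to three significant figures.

3.83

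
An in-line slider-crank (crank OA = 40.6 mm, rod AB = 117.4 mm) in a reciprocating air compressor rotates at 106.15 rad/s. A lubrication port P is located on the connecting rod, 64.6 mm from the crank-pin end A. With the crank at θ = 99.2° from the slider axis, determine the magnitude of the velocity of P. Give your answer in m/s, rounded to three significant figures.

ω = 106.2 rad/s.  Crank-pin speed |V_A| = rω = 4.3097 m/s, perpendicular to OA.
Rod angle: sinφ = −(r/L) sinθ ⇒ φ = -19.961°; ω_rod = −rω cosθ/√(L²−r²sin²θ) = +6.2443 rad/s.
V_P = V_A + ω_rod × AP, with AP = 0.0646 m along the rod.
Components: V_Px = −rω sinθ − a·ω_rod·sinφ = -4.1165 m/s;  V_Py = rω cosθ + a·ω_rod·cosφ = -0.30989 m/s.
|V_P| = √(V_Px² + V_Py²) = 4.1282 m/s.

4.13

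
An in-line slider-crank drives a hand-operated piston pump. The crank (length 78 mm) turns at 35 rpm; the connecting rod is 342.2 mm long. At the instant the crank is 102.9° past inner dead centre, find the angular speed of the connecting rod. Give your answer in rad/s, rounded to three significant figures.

ω = 3.665 rad/s (converted from 35 rpm).
The rod makes angle φ with the slider axis where L sinφ = r sinθ; differentiating, L cosφ·φ̇ = r ω cosθ.
L cosφ = √(L² − r² sin²θ) = 0.33365 m.
|ω_rod| = r ω |cosθ| / √(L² − r² sin²θ) = 0.078·3.665·0.22325/0.33365 = 0.19129 rad/s.

0.191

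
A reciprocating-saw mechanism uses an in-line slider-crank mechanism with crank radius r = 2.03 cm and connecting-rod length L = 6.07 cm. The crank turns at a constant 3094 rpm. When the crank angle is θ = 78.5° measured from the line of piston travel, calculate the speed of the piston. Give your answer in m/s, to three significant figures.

ω = 2π·3094/60 = 324 rad/s
For an in-line slider-crank, x = r cosθ + √(L² − r² sin²θ), so v = −rω sinθ·[1 + r cosθ/√(L² − r² sin²θ)].
With r = 0.0203 m, L = 0.0607 m, θ = 78.5°: √(L² − r² sin²θ) = 0.057348 m.
v = −0.0203·324·0.97992·[1 + 0.0203·0.19937/0.057348] = -6.9001 m/s.
|v| = 6.9001 m/s.

6.90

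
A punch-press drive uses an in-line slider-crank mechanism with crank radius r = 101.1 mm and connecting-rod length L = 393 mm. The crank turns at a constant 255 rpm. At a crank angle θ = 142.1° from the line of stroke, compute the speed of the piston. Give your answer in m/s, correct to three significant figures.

1.32

ω = 2π·255/60 = 26.7 rad/s
For an in-line slider-crank, x = r cosθ + √(L² − r² sin²θ), so v = −rω sinθ·[1 + r cosθ/√(L² − r² sin²θ)].
With r = 0.1011 m, L = 0.393 m, θ = 142.1°: √(L² − r² sin²θ) = 0.38806 m.
v = −0.1011·26.7·0.61429·[1 + 0.1011·-0.78908/0.38806] = -1.3175 m/s.
|v| = 1.3175 m/s.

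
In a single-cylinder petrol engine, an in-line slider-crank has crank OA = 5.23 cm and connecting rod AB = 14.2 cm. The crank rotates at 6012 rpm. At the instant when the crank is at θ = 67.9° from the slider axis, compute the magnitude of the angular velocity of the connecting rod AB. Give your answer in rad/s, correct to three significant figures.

ω = 629.6 rad/s (converted from 6012 rpm).
The rod makes angle φ with the slider axis where L sinφ = r sinθ; differentiating, L cosφ·φ̇ = r ω cosθ.
L cosφ = √(L² − r² sin²θ) = 0.13348 m.
|ω_rod| = r ω |cosθ| / √(L² − r² sin²θ) = 0.0523·629.6·0.37622/0.13348 = 92.81 rad/s.

92.8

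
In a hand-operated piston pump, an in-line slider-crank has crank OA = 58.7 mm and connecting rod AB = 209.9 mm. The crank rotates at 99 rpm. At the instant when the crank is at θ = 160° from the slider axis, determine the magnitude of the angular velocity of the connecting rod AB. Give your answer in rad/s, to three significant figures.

2.74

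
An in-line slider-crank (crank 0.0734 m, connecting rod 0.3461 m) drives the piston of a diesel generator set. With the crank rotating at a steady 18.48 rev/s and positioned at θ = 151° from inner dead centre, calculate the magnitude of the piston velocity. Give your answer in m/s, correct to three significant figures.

3.36

ω = 2π·18.5 = 116.1 rad/s
For an in-line slider-crank, x = r cosθ + √(L² − r² sin²θ), so v = −rω sinθ·[1 + r cosθ/√(L² − r² sin²θ)].
With r = 0.0734 m, L = 0.3461 m, θ = 151°: √(L² − r² sin²θ) = 0.34427 m.
v = −0.0734·116.1·0.48481·[1 + 0.0734·-0.87462/0.34427] = -3.3614 m/s.
|v| = 3.3614 m/s.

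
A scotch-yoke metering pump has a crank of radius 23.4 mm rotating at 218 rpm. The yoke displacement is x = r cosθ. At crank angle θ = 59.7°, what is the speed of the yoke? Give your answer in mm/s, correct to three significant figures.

461

ω = 22.83 rad/s (from 218 rpm).
x = r cosθ ⇒ ẋ = −rω sinθ.
|v| = rω|sinθ| = 0.0234·22.83·|sin 59.7°| = 0.46122 m/s = 461.22 mm/s.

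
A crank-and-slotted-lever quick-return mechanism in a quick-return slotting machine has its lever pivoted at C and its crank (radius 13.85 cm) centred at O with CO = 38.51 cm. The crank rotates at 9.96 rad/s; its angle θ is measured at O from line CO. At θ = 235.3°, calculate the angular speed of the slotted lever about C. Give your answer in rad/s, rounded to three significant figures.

1.04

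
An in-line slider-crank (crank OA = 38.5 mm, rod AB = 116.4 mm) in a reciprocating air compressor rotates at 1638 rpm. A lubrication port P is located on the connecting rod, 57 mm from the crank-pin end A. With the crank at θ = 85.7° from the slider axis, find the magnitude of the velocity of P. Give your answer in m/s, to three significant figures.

6.67

ω = 171.5 rad/s.  Crank-pin speed |V_A| = rω = 6.6039 m/s, perpendicular to OA.
Rod angle: sinφ = −(r/L) sinθ ⇒ φ = -19.258°; ω_rod = −rω cosθ/√(L²−r²sin²θ) = -4.5061 rad/s.
V_P = V_A + ω_rod × AP, with AP = 0.057 m along the rod.
Components: V_Px = −rω sinθ − a·ω_rod·sinφ = -6.6701 m/s;  V_Py = rω cosθ + a·ω_rod·cosφ = +0.25268 m/s.
|V_P| = √(V_Px² + V_Py²) = 6.6749 m/s.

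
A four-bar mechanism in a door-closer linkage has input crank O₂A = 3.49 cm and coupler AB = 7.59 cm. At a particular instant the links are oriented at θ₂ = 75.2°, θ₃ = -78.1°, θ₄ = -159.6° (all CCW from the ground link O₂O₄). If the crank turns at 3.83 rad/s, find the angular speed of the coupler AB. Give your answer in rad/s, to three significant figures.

ω₂ = 3.83 rad/s
Differentiating the loop-closure r₂e^{iθ₂}+r₃e^{iθ₃}=r₁+r₄e^{iθ₄} gives r₂ω₂e^{iθ₂}+r₃ω₃e^{iθ₃}=r₄ω₄e^{iθ₄}.
Eliminating the other unknown: ω₃ = r₂ω₂ sin(θ₄−θ₂) / [r₃ sin(θ₃−θ₄)].
Numerator sine = +0.81714; denominator sine = +0.98902.
Result = 0.0349·3.83·(+0.81714) / (0.0759·(+0.98902)) = +1.4551 rad/s; magnitude 1.4551 rad/s.

1.46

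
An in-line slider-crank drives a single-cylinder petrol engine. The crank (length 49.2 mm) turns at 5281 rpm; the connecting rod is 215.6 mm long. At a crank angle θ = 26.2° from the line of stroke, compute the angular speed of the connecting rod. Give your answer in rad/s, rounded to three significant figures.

114

ω = 553 rad/s (converted from 5281 rpm).
The rod makes angle φ with the slider axis where L sinφ = r sinθ; differentiating, L cosφ·φ̇ = r ω cosθ.
L cosφ = √(L² − r² sin²θ) = 0.2145 m.
|ω_rod| = r ω |cosθ| / √(L² − r² sin²θ) = 0.0492·553·0.89726/0.2145 = 113.81 rad/s.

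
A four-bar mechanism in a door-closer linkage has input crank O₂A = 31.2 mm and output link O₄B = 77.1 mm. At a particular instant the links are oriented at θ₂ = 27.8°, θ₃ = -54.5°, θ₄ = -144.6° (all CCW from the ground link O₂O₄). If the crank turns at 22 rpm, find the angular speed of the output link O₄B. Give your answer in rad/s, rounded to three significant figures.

ω₂ = 2.304 rad/s (from 22 rpm).
Differentiating the loop-closure r₂e^{iθ₂}+r₃e^{iθ₃}=r₁+r₄e^{iθ₄} gives r₂ω₂e^{iθ₂}+r₃ω₃e^{iθ₃}=r₄ω₄e^{iθ₄}.
Eliminating the other unknown: ω₄ = r₂ω₂ sin(θ₂−θ₃) / [r₄ sin(θ₄−θ₃)].
Numerator sine = +0.99098; denominator sine = -1.00000.
Result = 0.0312·2.304·(+0.99098) / (0.0771·(-1.00000)) = -0.92389 rad/s; magnitude 0.92389 rad/s.

0.924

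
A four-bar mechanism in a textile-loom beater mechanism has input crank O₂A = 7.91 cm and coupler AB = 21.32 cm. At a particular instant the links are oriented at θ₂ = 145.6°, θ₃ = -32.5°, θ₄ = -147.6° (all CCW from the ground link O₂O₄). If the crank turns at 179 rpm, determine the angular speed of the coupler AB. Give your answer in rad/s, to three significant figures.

7.06

ω₂ = 18.74 rad/s (from 179 rpm).
Differentiating the loop-closure r₂e^{iθ₂}+r₃e^{iθ₃}=r₁+r₄e^{iθ₄} gives r₂ω₂e^{iθ₂}+r₃ω₃e^{iθ₃}=r₄ω₄e^{iθ₄}.
Eliminating the other unknown: ω₃ = r₂ω₂ sin(θ₄−θ₂) / [r₃ sin(θ₃−θ₄)].
Numerator sine = +0.91914; denominator sine = +0.90557.
Result = 0.0791·18.74·(+0.91914) / (0.2132·(+0.90557)) = +7.0588 rad/s; magnitude 7.0588 rad/s.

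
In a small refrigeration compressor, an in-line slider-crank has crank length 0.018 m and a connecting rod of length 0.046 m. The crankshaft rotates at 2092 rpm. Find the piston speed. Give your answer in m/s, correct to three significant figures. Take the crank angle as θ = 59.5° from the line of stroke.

ω = 2π·2092/60 = 219.1 rad/s
For an in-line slider-crank, x = r cosθ + √(L² − r² sin²θ), so v = −rω sinθ·[1 + r cosθ/√(L² − r² sin²θ)].
With r = 0.018 m, L = 0.046 m, θ = 59.5°: √(L² − r² sin²θ) = 0.043307 m.
v = −0.018·219.1·0.86163·[1 + 0.018·0.50754/0.043307] = -4.1144 m/s.
|v| = 4.1144 m/s.

4.11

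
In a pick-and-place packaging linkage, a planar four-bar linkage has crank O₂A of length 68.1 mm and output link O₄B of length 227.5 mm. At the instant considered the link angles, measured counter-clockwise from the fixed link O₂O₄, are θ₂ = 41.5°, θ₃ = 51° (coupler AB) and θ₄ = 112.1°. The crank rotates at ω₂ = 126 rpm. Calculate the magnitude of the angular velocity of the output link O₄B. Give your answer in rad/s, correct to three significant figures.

0.745

ω₂ = 13.19 rad/s (from 126 rpm).
Differentiating the loop-closure r₂e^{iθ₂}+r₃e^{iθ₃}=r₁+r₄e^{iθ₄} gives r₂ω₂e^{iθ₂}+r₃ω₃e^{iθ₃}=r₄ω₄e^{iθ₄}.
Eliminating the other unknown: ω₄ = r₂ω₂ sin(θ₂−θ₃) / [r₄ sin(θ₄−θ₃)].
Numerator sine = -0.16505; denominator sine = +0.87546.
Result = 0.0681·13.19·(-0.16505) / (0.2275·(+0.87546)) = -0.74462 rad/s; magnitude 0.74462 rad/s.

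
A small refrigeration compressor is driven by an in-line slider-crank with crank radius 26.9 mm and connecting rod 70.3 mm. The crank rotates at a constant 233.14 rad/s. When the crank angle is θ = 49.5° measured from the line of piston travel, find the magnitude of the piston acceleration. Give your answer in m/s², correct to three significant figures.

881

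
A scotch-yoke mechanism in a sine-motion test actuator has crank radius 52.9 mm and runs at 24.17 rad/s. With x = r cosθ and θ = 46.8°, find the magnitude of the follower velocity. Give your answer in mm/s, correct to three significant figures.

ω = 24.17 rad/s
x = r cosθ ⇒ ẋ = −rω sinθ.
|v| = rω|sinθ| = 0.0529·24.17·|sin 46.8°| = 0.93205 m/s = 932.05 mm/s.

932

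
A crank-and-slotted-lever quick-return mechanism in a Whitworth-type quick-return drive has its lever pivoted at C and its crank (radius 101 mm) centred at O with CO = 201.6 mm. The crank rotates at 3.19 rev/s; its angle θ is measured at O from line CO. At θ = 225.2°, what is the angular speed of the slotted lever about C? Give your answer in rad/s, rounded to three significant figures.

3.75

ω = 20.04 rad/s (from 3.19 rev/s).
Crank pin A relative to C: A = (d + r cosθ, r sinθ); lever angle φ = atan2(r sinθ, d + r cosθ).
Differentiating tanφ: φ̇ = rω(d cosθ + r)/(d² + r² + 2dr cosθ).
d² + r² + 2dr cosθ = |CA|² = 0.0221486 m²;  d cosθ + r = -0.041054 m.
|ω_lever| = |0.101·20.04·-0.041054| / 0.0221486 = 3.7524 rad/s.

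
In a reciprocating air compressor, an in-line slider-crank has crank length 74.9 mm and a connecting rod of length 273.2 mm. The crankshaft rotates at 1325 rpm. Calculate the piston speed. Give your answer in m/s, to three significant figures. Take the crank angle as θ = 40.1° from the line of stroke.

ω = 2π·1325/60 = 138.8 rad/s
For an in-line slider-crank, x = r cosθ + √(L² − r² sin²θ), so v = −rω sinθ·[1 + r cosθ/√(L² − r² sin²θ)].
With r = 0.0749 m, L = 0.2732 m, θ = 40.1°: √(L² − r² sin²θ) = 0.26891 m.
v = −0.0749·138.8·0.64412·[1 + 0.0749·0.76492/0.26891] = -8.1204 m/s.
|v| = 8.1204 m/s.

8.12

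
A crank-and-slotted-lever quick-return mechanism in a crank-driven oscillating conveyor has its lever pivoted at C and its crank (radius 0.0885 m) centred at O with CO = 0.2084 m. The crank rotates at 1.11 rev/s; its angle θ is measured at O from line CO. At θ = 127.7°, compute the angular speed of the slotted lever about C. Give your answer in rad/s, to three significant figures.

0.837

ω = 6.974 rad/s (from 1.11 rev/s).
Crank pin A relative to C: A = (d + r cosθ, r sinθ); lever angle φ = atan2(r sinθ, d + r cosθ).
Differentiating tanφ: φ̇ = rω(d cosθ + r)/(d² + r² + 2dr cosθ).
d² + r² + 2dr cosθ = |CA|² = 0.0287055 m²;  d cosθ + r = -0.038942 m.
|ω_lever| = |0.0885·6.974·-0.038942| / 0.0287055 = 0.83734 rad/s.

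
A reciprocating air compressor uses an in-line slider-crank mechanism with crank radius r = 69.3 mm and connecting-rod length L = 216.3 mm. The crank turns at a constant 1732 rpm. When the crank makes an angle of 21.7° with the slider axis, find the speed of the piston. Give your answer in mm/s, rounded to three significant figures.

6040

ω = 2π·1732/60 = 181.4 rad/s
For an in-line slider-crank, x = r cosθ + √(L² − r² sin²θ), so v = −rω sinθ·[1 + r cosθ/√(L² − r² sin²θ)].
With r = 0.0693 m, L = 0.2163 m, θ = 21.7°: √(L² − r² sin²θ) = 0.21478 m.
v = −0.0693·181.4·0.36975·[1 + 0.0693·0.92913/0.21478] = -6.0407 m/s.
|v| = 6.0407 m/s = 6040.7 mm/s.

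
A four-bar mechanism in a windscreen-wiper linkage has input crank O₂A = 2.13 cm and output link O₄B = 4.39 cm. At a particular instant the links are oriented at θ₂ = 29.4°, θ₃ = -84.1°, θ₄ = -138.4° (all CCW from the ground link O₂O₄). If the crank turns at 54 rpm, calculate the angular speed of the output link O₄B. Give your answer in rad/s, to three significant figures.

3.10

ω₂ = 5.655 rad/s (from 54 rpm).
Differentiating the loop-closure r₂e^{iθ₂}+r₃e^{iθ₃}=r₁+r₄e^{iθ₄} gives r₂ω₂e^{iθ₂}+r₃ω₃e^{iθ₃}=r₄ω₄e^{iθ₄}.
Eliminating the other unknown: ω₄ = r₂ω₂ sin(θ₂−θ₃) / [r₄ sin(θ₄−θ₃)].
Numerator sine = +0.91706; denominator sine = -0.81208.
Result = 0.0213·5.655·(+0.91706) / (0.0439·(-0.81208)) = -3.0984 rad/s; magnitude 3.0984 rad/s.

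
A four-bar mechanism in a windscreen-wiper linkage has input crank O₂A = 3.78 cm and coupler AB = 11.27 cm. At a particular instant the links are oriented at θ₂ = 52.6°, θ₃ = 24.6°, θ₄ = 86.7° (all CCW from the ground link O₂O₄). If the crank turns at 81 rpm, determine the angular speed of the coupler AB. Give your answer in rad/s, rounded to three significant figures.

1.80

ω₂ = 8.482 rad/s (from 81 rpm).
Differentiating the loop-closure r₂e^{iθ₂}+r₃e^{iθ₃}=r₁+r₄e^{iθ₄} gives r₂ω₂e^{iθ₂}+r₃ω₃e^{iθ₃}=r₄ω₄e^{iθ₄}.
Eliminating the other unknown: ω₃ = r₂ω₂ sin(θ₄−θ₂) / [r₃ sin(θ₃−θ₄)].
Numerator sine = +0.56064; denominator sine = -0.88377.
Result = 0.0378·8.482·(+0.56064) / (0.1127·(-0.88377)) = -1.8048 rad/s; magnitude 1.8048 rad/s.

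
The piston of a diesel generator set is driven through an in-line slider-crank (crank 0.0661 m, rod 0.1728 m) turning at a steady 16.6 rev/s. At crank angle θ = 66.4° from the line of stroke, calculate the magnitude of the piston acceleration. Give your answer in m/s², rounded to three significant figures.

ω = 2π·16.6 = 104.3 rad/s
x(θ) = r cosθ + √(L² − r² sin²θ); with ω constant, a = ω²·d²x/dθ².
d²x/dθ² = −r cosθ − r²(cos2θ)/√u − r⁴ sin²2θ/(4u^{3/2}),  u = L² − r² sin²θ = 0.0261909 m².
Substituting r = 0.0661 m, L = 0.1728 m, θ = 66.4°: d²x/dθ² = -0.0087259 m.
a = ω²·d²x/dθ² = (104.3)²·(-0.0087259) = -94.926 m/s²;  |a| = 94.926 m/s².

94.9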